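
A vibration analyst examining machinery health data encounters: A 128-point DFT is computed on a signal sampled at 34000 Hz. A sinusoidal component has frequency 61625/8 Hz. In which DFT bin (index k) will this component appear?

DFT frequency resolution = f_s/N = 34000/128 = 2125/8 Hz
Bin index k = f_signal / resolution = 61625/8 / 2125/8 = 29
The signal frequency 61625/8 Hz falls in DFT bin k = 29.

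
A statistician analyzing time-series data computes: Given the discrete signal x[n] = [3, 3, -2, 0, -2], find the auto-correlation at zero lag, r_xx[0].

The auto-correlation at zero lag r_xx[0] equals the signal energy.
r_xx[0] = sum of x[n]^2 = 3^2 + 3^2 + (-2)^2 + 0^2 + (-2)^2
= 9 + 9 + 4 + 0 + 4 = 26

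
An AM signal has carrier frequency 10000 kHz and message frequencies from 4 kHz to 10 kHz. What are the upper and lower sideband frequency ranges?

Upper sideband (USB) = fc + [fm_low, fm_high] = 10000 + [4, 10] = [10004, 10010] kHz
Lower sideband (LSB) = fc - [fm_high, fm_low] = 10000 - [10, 4] = [9990, 9996] kHz
Total occupied spectrum: 9990 kHz to 10010 kHz (plus carrier at 10000 kHz)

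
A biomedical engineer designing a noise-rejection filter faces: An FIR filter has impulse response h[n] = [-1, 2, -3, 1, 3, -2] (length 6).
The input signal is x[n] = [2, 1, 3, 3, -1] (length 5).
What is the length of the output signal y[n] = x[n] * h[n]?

For linear convolution, the output length is:
len(y) = len(x) + len(h) - 1 = 5 + 6 - 1 = 10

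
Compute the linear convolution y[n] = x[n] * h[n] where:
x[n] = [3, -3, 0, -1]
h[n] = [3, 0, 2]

y[n] = sum_k x[k]*h[n-k]. Output length = len(x) + len(h) - 1 = 4 + 3 - 1 = 6.
y[0] = 3*3 = 9
y[1] = -3*3 + 3*0 = -9
y[2] = 0*3 + -3*0 + 3*2 = 6
y[3] = -1*3 + 0*0 + -3*2 = -9
y[4] = -1*0 + 0*2 = 0
y[5] = -1*2 = -2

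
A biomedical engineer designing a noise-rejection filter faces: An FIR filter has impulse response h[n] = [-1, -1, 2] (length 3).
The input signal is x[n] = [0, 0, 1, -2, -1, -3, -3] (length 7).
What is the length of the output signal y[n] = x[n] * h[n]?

For linear convolution, the output length is:
len(y) = len(x) + len(h) - 1 = 7 + 3 - 1 = 9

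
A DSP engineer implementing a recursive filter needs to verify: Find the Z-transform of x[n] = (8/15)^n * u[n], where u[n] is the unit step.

The Z-transform of a^n * u[n] is z/(z-a) for |z| > |a|.
Here a = 8/15, so X(z) = z/(z - (8/15)) = 15z/(15z - 8)
ROC: |z| > 8/15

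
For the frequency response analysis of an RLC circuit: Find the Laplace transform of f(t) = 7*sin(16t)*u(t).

Standard pair: sin(wt)*u(t) <-> w/(s^2+w^2)
With w = 16: L{7*sin(16t)*u(t)} = 112/(s^2+256)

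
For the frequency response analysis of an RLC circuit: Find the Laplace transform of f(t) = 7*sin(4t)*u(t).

Standard pair: sin(wt)*u(t) <-> w/(s^2+w^2)
With w = 4: L{7*sin(4t)*u(t)} = 28/(s^2+16)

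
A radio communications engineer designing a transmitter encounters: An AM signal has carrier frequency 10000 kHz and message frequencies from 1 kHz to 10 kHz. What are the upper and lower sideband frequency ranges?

Upper sideband (USB) = fc + [fm_low, fm_high] = 10000 + [1, 10] = [10001, 10010] kHz
Lower sideband (LSB) = fc - [fm_high, fm_low] = 10000 - [10, 1] = [9990, 9999] kHz
Total occupied spectrum: 9990 kHz to 10010 kHz (plus carrier at 10000 kHz)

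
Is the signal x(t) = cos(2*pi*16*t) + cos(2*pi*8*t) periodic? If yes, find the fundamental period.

f1 = 16 Hz, f2 = 8 Hz
Period T1 = 1/16, T2 = 1/8
Ratio T1/T2 = 8/16, which is rational.
The signal is periodic with fundamental period T = 1/GCD(16,8) = 1/8 s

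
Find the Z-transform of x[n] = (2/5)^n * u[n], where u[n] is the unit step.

The Z-transform of a^n * u[n] is z/(z-a) for |z| > |a|.
Here a = 2/5, so X(z) = z/(z - (2/5)) = 5z/(5z - 2)
ROC: |z| > 2/5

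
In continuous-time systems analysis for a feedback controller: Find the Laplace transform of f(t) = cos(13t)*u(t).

Standard pair: cos(wt)*u(t) <-> s/(s^2+w^2)
With w = 13: L{cos(13t)*u(t)} = s/(s^2+169)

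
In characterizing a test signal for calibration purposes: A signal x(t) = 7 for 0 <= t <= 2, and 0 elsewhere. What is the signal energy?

Energy = integral of |x(t)|^2 dt over the signal duration
= 7^2 * 2 = 49 * 2 = 98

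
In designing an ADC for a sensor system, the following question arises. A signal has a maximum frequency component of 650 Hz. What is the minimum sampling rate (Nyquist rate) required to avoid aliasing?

By the Nyquist-Shannon sampling theorem,
the minimum sampling rate (Nyquist rate) must be at least 2 * f_max.
Nyquist rate = 2 * 650 Hz = 1300 Hz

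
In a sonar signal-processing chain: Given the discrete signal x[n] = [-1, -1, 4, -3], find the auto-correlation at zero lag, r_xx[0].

The auto-correlation at zero lag r_xx[0] equals the signal energy.
r_xx[0] = sum of x[n]^2 = (-1)^2 + (-1)^2 + 4^2 + (-3)^2
= 1 + 1 + 16 + 9 = 27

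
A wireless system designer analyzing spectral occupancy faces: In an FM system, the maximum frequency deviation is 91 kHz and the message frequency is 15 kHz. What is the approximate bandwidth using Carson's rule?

Carson's rule: BW = 2*(delta_f + f_m)
= 2*(91 + 15) kHz = 212 kHz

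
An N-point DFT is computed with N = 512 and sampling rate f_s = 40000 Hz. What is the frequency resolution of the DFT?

DFT frequency resolution = f_s / N
= 40000 / 512 = 625/8 Hz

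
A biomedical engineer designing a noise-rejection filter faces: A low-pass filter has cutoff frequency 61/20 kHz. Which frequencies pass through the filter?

A low-pass filter passes all frequencies below the cutoff frequency 61/20 kHz and attenuates higher frequencies.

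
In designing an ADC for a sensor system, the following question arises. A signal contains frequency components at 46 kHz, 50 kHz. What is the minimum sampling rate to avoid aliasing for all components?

The highest frequency component is f_max = 50 kHz.
Nyquist rate = 2 * f_max = 2 * 50 kHz = 100 kHz.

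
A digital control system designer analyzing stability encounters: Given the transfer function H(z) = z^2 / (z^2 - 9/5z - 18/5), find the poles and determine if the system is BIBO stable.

Poles are roots of the denominator: z^2 - 9/5z - 18/5 = 0.
Quadratic formula: z = [-(-9/5) +/- sqrt((-9/5)^2 - 4*(-18/5))] / 2
Discriminant = 81/25 + 72/5 = 441/25; sqrt = 21/5.
z = (9/5 +/- 21/5) / 2 => z = 3 or z = -6/5.
|p1| = 6/5, |p2| = 3.
For BIBO stability, all poles must lie inside the unit circle (|p| < 1).
System is UNSTABLE since at least one |p| >= 1.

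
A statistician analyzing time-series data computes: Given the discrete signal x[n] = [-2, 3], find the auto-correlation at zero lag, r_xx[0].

The auto-correlation at zero lag r_xx[0] equals the signal energy.
r_xx[0] = sum of x[n]^2 = (-2)^2 + 3^2
= 4 + 9 = 13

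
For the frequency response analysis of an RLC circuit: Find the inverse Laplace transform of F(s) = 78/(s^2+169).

Standard pair: w/(s^2+w^2) <-> sin(wt)*u(t)
Recognize w^2 = 169, so w = 13; numerator 78 = 6*13.
f(t) = 6*sin(13t)*u(t)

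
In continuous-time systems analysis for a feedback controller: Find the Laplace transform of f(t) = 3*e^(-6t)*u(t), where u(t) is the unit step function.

Standard Laplace transform pair:
e^(-at)*u(t) <-> 1/(s+a)
With a = 6: L{3*e^(-6t)*u(t)} = 3/(s+6), ROC: Re(s) > -6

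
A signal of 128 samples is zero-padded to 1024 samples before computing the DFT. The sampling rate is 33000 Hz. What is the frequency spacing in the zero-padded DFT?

Original DFT: N = 128, resolution = f_s/N = 33000/128 = 4125/16 Hz
Zero-padded DFT: N = 1024, resolution = f_s/N = 33000/1024 = 4125/128 Hz
Zero-padding interpolates the spectrum (finer frequency grid)
but does NOT improve the true spectral resolution (ability to resolve close frequencies).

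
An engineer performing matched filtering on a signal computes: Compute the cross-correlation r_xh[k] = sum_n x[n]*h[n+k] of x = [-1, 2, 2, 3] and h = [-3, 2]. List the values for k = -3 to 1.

Both sequences indexed from 0 and zero outside their support.
Lags with overlap: k = -3 to 1.
  r_xh[-3] = x[3]*h[0] = -9
  r_xh[-2] = x[2]*h[0] + x[3]*h[1] = 0
  r_xh[-1] = x[1]*h[0] + x[2]*h[1] = -2
  r_xh[0] = x[0]*h[0] + x[1]*h[1] = 7
  r_xh[1] = x[0]*h[1] = -2
r_xh = [-9, 0, -2, 7, -2] (for k = -3, ..., 1)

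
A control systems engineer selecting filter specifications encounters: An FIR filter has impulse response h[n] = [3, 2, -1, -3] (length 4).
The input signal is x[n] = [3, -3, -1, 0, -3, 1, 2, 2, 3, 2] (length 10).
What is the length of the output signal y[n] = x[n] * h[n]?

For linear convolution, the output length is:
len(y) = len(x) + len(h) - 1 = 10 + 4 - 1 = 13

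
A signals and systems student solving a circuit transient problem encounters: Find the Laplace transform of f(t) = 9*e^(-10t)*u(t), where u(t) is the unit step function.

Standard Laplace transform pair:
e^(-at)*u(t) <-> 1/(s+a)
With a = 10: L{9*e^(-10t)*u(t)} = 9/(s+10), ROC: Re(s) > -10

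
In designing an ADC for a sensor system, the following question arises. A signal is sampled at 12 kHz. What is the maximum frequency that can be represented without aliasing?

The maximum frequency that can be represented without aliasing
is the Nyquist frequency: f_max = f_s / 2 = 12 kHz / 2 = 6 kHz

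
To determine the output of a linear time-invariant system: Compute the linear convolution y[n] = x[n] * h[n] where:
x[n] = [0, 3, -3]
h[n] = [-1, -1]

y[n] = sum_k x[k]*h[n-k]. Output length = len(x) + len(h) - 1 = 3 + 2 - 1 = 4.
y[0] = 0*-1 = 0
y[1] = 3*-1 + 0*-1 = -3
y[2] = -3*-1 + 3*-1 = 0
y[3] = -3*-1 = 3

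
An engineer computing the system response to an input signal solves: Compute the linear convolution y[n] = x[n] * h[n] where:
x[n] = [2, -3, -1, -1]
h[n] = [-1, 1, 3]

y[n] = sum_k x[k]*h[n-k]. Output length = len(x) + len(h) - 1 = 4 + 3 - 1 = 6.
y[0] = 2*-1 = -2
y[1] = -3*-1 + 2*1 = 5
y[2] = -1*-1 + -3*1 + 2*3 = 4
y[3] = -1*-1 + -1*1 + -3*3 = -9
y[4] = -1*1 + -1*3 = -4
y[5] = -1*3 = -3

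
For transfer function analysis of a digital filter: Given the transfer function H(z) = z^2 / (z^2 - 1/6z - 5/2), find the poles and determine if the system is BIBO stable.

Poles are roots of the denominator: z^2 - 1/6z - 5/2 = 0.
Quadratic formula: z = [-(-1/6) +/- sqrt((-1/6)^2 - 4*(-5/2))] / 2
Discriminant = 1/36 + 10 = 361/36; sqrt = 19/6.
z = (1/6 +/- 19/6) / 2 => z = 5/3 or z = -3/2.
|p1| = 5/3, |p2| = 3/2.
For BIBO stability, all poles must lie inside the unit circle (|p| < 1).
System is UNSTABLE since at least one |p| >= 1.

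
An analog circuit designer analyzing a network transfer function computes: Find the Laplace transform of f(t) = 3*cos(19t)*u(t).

Standard pair: cos(wt)*u(t) <-> s/(s^2+w^2)
With w = 19: L{3*cos(19t)*u(t)} = 3s/(s^2+361)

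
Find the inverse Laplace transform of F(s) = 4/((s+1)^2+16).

Standard pair: w/((s+a)^2+w^2) <-> e^(-at)*sin(wt)*u(t)
With a=1, w=4: f(t) = e^(-t)*sin(4t)*u(t)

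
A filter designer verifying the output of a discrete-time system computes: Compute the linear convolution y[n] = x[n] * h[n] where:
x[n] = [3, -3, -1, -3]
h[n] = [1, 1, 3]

y[n] = sum_k x[k]*h[n-k]. Output length = len(x) + len(h) - 1 = 4 + 3 - 1 = 6.
y[0] = 3*1 = 3
y[1] = -3*1 + 3*1 = 0
y[2] = -1*1 + -3*1 + 3*3 = 5
y[3] = -3*1 + -1*1 + -3*3 = -13
y[4] = -3*1 + -1*3 = -6
y[5] = -3*3 = -9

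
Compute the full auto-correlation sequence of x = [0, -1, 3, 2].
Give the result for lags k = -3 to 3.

r_xx[k] = sum_m x[m]*x[m+k], indexed from 0, for k = -3 to 3:
  r_xx[-3] = x[3]*x[0] = 0
  r_xx[-2] = x[2]*x[0] + x[3]*x[1] = -2
  r_xx[-1] = x[1]*x[0] + x[2]*x[1] + x[3]*x[2] = 3
  r_xx[0] = x[0]*x[0] + x[1]*x[1] + x[2]*x[2] + x[3]*x[3] = 14
  r_xx[1] = x[0]*x[1] + x[1]*x[2] + x[2]*x[3] = 3
  r_xx[2] = x[0]*x[2] + x[1]*x[3] = -2
  r_xx[3] = x[0]*x[3] = 0
r_xx = [0, -2, 3, 14, 3, -2, 0]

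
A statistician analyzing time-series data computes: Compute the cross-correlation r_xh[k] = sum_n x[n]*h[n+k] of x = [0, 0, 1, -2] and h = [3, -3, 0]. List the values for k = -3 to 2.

Both sequences indexed from 0 and zero outside their support.
Lags with overlap: k = -3 to 2.
  r_xh[-3] = x[3]*h[0] = -6
  r_xh[-2] = x[2]*h[0] + x[3]*h[1] = 9
  r_xh[-1] = x[1]*h[0] + x[2]*h[1] + x[3]*h[2] = -3
  r_xh[0] = x[0]*h[0] + x[1]*h[1] + x[2]*h[2] = 0
  r_xh[1] = x[0]*h[1] + x[1]*h[2] = 0
  r_xh[2] = x[0]*h[2] = 0
r_xh = [-6, 9, -3, 0, 0, 0] (for k = -3, ..., 2)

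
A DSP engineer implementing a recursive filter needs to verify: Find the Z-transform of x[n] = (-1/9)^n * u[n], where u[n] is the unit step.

The Z-transform of a^n * u[n] is z/(z-a) for |z| > |a|.
Here a = -1/9, so X(z) = z/(z - (-1/9)) = 9z/(9z + 1)
ROC: |z| > 1/9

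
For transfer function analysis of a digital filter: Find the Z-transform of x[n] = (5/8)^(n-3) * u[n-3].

Time-shifting property: if X(z) = Z{x[n]}, then Z{x[n-d]} = z^(-d) * X(z)
X(z) = z/(z - 5/8) for x[n] = (5/8)^n * u[n]
Z{x[n-3]} = z^(-3) * z/(z - 5/8) = z^(-2)/(z - 5/8)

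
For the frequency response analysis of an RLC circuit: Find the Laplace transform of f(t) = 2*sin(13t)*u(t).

Standard pair: sin(wt)*u(t) <-> w/(s^2+w^2)
With w = 13: L{2*sin(13t)*u(t)} = 26/(s^2+169)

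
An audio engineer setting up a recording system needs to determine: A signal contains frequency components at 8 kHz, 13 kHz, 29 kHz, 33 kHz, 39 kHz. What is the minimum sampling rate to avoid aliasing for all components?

The highest frequency component is f_max = 39 kHz.
Nyquist rate = 2 * f_max = 2 * 39 kHz = 78 kHz.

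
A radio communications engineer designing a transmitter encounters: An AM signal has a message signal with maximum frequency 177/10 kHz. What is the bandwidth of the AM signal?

In AM (double-sideband), the bandwidth is twice the message frequency.
BW = 2 * f_m = 2 * 177/10 kHz = 177/5 kHz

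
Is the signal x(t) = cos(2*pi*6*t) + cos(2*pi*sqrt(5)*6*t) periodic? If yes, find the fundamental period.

f1 = 6 Hz, f2 = 6*sqrt(5) Hz
Ratio f2/f1 = sqrt(5), which is irrational.
Since the frequency ratio is irrational, no common period exists.
The signal is not periodic.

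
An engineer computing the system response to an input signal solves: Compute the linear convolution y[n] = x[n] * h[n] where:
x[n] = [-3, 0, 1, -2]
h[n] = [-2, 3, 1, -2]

y[n] = sum_k x[k]*h[n-k]. Output length = len(x) + len(h) - 1 = 4 + 4 - 1 = 7.
y[0] = -3*-2 = 6
y[1] = 0*-2 + -3*3 = -9
y[2] = 1*-2 + 0*3 + -3*1 = -5
y[3] = -2*-2 + 1*3 + 0*1 + -3*-2 = 13
y[4] = -2*3 + 1*1 + 0*-2 = -5
y[5] = -2*1 + 1*-2 = -4
y[6] = -2*-2 = 4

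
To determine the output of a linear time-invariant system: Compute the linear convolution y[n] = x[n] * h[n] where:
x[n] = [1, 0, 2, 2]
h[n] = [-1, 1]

y[n] = sum_k x[k]*h[n-k]. Output length = len(x) + len(h) - 1 = 4 + 2 - 1 = 5.
y[0] = 1*-1 = -1
y[1] = 0*-1 + 1*1 = 1
y[2] = 2*-1 + 0*1 = -2
y[3] = 2*-1 + 2*1 = 0
y[4] = 2*1 = 2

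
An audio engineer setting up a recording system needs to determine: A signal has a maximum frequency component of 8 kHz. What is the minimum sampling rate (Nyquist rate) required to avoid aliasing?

By the Nyquist-Shannon sampling theorem,
the minimum sampling rate (Nyquist rate) must be at least 2 * f_max.
Nyquist rate = 2 * 8 kHz = 16 kHz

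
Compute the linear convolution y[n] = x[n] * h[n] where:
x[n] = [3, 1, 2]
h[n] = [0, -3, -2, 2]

y[n] = sum_k x[k]*h[n-k]. Output length = len(x) + len(h) - 1 = 3 + 4 - 1 = 6.
y[0] = 3*0 = 0
y[1] = 1*0 + 3*-3 = -9
y[2] = 2*0 + 1*-3 + 3*-2 = -9
y[3] = 2*-3 + 1*-2 + 3*2 = -2
y[4] = 2*-2 + 1*2 = -2
y[5] = 2*2 = 4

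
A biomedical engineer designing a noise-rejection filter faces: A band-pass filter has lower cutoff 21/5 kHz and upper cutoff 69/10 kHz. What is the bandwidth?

Bandwidth = f_high - f_low
= 69/10 kHz - 21/5 kHz = 27/10 kHz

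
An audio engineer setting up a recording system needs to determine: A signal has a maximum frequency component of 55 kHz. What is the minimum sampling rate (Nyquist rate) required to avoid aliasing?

By the Nyquist-Shannon sampling theorem,
the minimum sampling rate (Nyquist rate) must be at least 2 * f_max.
Nyquist rate = 2 * 55 kHz = 110 kHz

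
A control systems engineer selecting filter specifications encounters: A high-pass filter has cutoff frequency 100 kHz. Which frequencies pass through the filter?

A high-pass filter passes all frequencies above the cutoff frequency 100 kHz and attenuates lower frequencies.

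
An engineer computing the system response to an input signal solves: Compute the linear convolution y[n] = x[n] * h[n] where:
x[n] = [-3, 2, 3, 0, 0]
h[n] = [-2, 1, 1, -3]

y[n] = sum_k x[k]*h[n-k]. Output length = len(x) + len(h) - 1 = 5 + 4 - 1 = 8.
y[0] = -3*-2 = 6
y[1] = 2*-2 + -3*1 = -7
y[2] = 3*-2 + 2*1 + -3*1 = -7
y[3] = 0*-2 + 3*1 + 2*1 + -3*-3 = 14
y[4] = 0*-2 + 0*1 + 3*1 + 2*-3 = -3
y[5] = 0*1 + 0*1 + 3*-3 = -9
y[6] = 0*1 + 0*-3 = 0
y[7] = 0*-3 = 0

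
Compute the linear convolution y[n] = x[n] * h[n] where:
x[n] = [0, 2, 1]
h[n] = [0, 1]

y[n] = sum_k x[k]*h[n-k]. Output length = len(x) + len(h) - 1 = 3 + 2 - 1 = 4.
y[0] = 0*0 = 0
y[1] = 2*0 + 0*1 = 0
y[2] = 1*0 + 2*1 = 2
y[3] = 1*1 = 1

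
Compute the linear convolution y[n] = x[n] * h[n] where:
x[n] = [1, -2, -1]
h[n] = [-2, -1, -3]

y[n] = sum_k x[k]*h[n-k]. Output length = len(x) + len(h) - 1 = 3 + 3 - 1 = 5.
y[0] = 1*-2 = -2
y[1] = -2*-2 + 1*-1 = 3
y[2] = -1*-2 + -2*-1 + 1*-3 = 1
y[3] = -1*-1 + -2*-3 = 7
y[4] = -1*-3 = 3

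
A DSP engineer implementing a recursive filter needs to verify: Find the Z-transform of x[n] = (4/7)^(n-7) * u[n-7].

Time-shifting property: if X(z) = Z{x[n]}, then Z{x[n-d]} = z^(-d) * X(z)
X(z) = z/(z - 4/7) for x[n] = (4/7)^n * u[n]
Z{x[n-7]} = z^(-7) * z/(z - 4/7) = z^(-6)/(z - 4/7)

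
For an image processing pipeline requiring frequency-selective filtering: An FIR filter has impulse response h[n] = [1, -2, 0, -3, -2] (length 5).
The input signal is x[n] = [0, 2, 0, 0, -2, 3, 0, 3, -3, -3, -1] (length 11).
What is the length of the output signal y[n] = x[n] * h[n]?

For linear convolution, the output length is:
len(y) = len(x) + len(h) - 1 = 11 + 5 - 1 = 15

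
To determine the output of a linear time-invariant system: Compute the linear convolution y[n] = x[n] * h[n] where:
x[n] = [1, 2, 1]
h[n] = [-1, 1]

y[n] = sum_k x[k]*h[n-k]. Output length = len(x) + len(h) - 1 = 3 + 2 - 1 = 4.
y[0] = 1*-1 = -1
y[1] = 2*-1 + 1*1 = -1
y[2] = 1*-1 + 2*1 = 1
y[3] = 1*1 = 1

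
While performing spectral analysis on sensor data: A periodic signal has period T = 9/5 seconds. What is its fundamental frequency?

The fundamental frequency is the reciprocal of the period.
f = 1/T = 1/(9/5) = 5/9 Hz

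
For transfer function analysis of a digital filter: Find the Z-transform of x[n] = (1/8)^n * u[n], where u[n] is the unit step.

The Z-transform of a^n * u[n] is z/(z-a) for |z| > |a|.
Here a = 1/8, so X(z) = z/(z - (1/8)) = 8z/(8z - 1)
ROC: |z| > 1/8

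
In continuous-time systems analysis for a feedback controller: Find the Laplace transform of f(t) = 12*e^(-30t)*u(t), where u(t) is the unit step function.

Standard Laplace transform pair:
e^(-at)*u(t) <-> 1/(s+a)
With a = 30: L{12*e^(-30t)*u(t)} = 12/(s+30), ROC: Re(s) > -30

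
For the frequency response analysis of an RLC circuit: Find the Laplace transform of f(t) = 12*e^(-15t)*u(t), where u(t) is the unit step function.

Standard Laplace transform pair:
e^(-at)*u(t) <-> 1/(s+a)
With a = 15: L{12*e^(-15t)*u(t)} = 12/(s+15), ROC: Re(s) > -15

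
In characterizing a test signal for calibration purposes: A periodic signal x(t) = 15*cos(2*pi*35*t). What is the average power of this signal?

Average power of A*cos(wt) is A^2/2.
P = 15^2 / 2 = 225/2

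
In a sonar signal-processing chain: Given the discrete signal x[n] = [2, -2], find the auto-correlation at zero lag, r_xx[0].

The auto-correlation at zero lag r_xx[0] equals the signal energy.
r_xx[0] = sum of x[n]^2 = 2^2 + (-2)^2
= 4 + 4 = 8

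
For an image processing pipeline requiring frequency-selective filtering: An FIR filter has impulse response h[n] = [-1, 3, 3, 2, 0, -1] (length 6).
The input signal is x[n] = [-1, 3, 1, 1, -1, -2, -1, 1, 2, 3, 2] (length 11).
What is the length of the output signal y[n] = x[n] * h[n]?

For linear convolution, the output length is:
len(y) = len(x) + len(h) - 1 = 11 + 6 - 1 = 16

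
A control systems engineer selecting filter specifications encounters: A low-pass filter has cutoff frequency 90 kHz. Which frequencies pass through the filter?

A low-pass filter passes all frequencies below the cutoff frequency 90 kHz and attenuates higher frequencies.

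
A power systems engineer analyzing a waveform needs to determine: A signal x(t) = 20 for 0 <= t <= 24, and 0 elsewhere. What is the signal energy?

Energy = integral of |x(t)|^2 dt over the signal duration
= 20^2 * 24 = 400 * 24 = 9600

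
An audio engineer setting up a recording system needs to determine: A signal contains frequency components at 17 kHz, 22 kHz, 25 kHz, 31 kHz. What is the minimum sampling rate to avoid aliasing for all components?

The highest frequency component is f_max = 31 kHz.
Nyquist rate = 2 * f_max = 2 * 31 kHz = 62 kHz.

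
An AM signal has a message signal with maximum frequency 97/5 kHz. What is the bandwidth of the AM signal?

In AM (double-sideband), the bandwidth is twice the message frequency.
BW = 2 * f_m = 2 * 97/5 kHz = 194/5 kHz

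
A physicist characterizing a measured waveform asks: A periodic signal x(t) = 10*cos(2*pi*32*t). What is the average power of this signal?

Average power of A*cos(wt) is A^2/2.
P = 10^2 / 2 = 100/2 = 50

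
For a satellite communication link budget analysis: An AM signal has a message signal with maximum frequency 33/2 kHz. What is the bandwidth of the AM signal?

In AM (double-sideband), the bandwidth is twice the message frequency.
BW = 2 * f_m = 2 * 33/2 kHz = 33 kHz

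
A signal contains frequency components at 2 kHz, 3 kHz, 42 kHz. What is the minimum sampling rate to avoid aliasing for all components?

The highest frequency component is f_max = 42 kHz.
Nyquist rate = 2 * f_max = 2 * 42 kHz = 84 kHz.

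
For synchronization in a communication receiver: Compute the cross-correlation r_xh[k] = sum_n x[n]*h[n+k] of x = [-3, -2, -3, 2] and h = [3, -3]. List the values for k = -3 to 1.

Both sequences indexed from 0 and zero outside their support.
Lags with overlap: k = -3 to 1.
  r_xh[-3] = x[3]*h[0] = 6
  r_xh[-2] = x[2]*h[0] + x[3]*h[1] = -15
  r_xh[-1] = x[1]*h[0] + x[2]*h[1] = 3
  r_xh[0] = x[0]*h[0] + x[1]*h[1] = -3
  r_xh[1] = x[0]*h[1] = 9
r_xh = [6, -15, 3, -3, 9] (for k = -3, ..., 1)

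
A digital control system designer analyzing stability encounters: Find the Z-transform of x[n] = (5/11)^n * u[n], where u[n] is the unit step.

The Z-transform of a^n * u[n] is z/(z-a) for |z| > |a|.
Here a = 5/11, so X(z) = z/(z - (5/11)) = 11z/(11z - 5)
ROC: |z| > 5/11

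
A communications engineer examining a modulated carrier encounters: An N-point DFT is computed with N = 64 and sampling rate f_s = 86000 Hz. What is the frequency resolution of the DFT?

DFT frequency resolution = f_s / N
= 86000 / 64 = 5375/4 Hz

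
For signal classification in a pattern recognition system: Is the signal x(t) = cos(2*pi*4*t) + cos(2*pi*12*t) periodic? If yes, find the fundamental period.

f1 = 4 Hz, f2 = 12 Hz
Period T1 = 1/4, T2 = 1/12
Ratio T1/T2 = 12/4, which is rational.
The signal is periodic with fundamental period T = 1/GCD(4,12) = 1/4 s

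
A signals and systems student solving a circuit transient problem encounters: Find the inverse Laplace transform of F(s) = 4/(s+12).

Standard pair: k/(s+a) <-> k*e^(-at)*u(t)
With k=4, a=12: f(t) = 4*e^(-12t)*u(t)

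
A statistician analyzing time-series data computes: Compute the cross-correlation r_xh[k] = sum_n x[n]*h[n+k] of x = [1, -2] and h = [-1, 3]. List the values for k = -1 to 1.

Both sequences indexed from 0 and zero outside their support.
Lags with overlap: k = -1 to 1.
  r_xh[-1] = x[1]*h[0] = 2
  r_xh[0] = x[0]*h[0] + x[1]*h[1] = -7
  r_xh[1] = x[0]*h[1] = 3
r_xh = [2, -7, 3] (for k = -1, ..., 1)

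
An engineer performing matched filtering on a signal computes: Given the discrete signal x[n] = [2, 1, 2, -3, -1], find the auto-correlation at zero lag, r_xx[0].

The auto-correlation at zero lag r_xx[0] equals the signal energy.
r_xx[0] = sum of x[n]^2 = 2^2 + 1^2 + 2^2 + (-3)^2 + (-1)^2
= 4 + 1 + 4 + 9 + 1 = 19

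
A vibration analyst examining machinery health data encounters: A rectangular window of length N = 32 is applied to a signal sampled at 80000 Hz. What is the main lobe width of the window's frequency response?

For a rectangular window of length N,
the main lobe width in frequency is 2*f_s/N.
= 2*80000/32 = 5000 Hz
This determines the minimum frequency separation for resolving two sinusoids.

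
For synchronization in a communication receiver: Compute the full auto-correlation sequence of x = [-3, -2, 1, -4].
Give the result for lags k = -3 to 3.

r_xx[k] = sum_m x[m]*x[m+k], indexed from 0, for k = -3 to 3:
  r_xx[-3] = x[3]*x[0] = 12
  r_xx[-2] = x[2]*x[0] + x[3]*x[1] = 5
  r_xx[-1] = x[1]*x[0] + x[2]*x[1] + x[3]*x[2] = 0
  r_xx[0] = x[0]*x[0] + x[1]*x[1] + x[2]*x[2] + x[3]*x[3] = 30
  r_xx[1] = x[0]*x[1] + x[1]*x[2] + x[2]*x[3] = 0
  r_xx[2] = x[0]*x[2] + x[1]*x[3] = 5
  r_xx[3] = x[0]*x[3] = 12
r_xx = [12, 5, 0, 30, 0, 5, 12]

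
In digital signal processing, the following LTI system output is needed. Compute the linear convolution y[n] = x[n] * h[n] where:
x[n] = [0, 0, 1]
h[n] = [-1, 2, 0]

y[n] = sum_k x[k]*h[n-k]. Output length = len(x) + len(h) - 1 = 3 + 3 - 1 = 5.
y[0] = 0*-1 = 0
y[1] = 0*-1 + 0*2 = 0
y[2] = 1*-1 + 0*2 + 0*0 = -1
y[3] = 1*2 + 0*0 = 2
y[4] = 1*0 = 0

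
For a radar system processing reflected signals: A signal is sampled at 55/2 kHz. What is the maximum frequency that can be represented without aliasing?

The maximum frequency that can be represented without aliasing
is the Nyquist frequency: f_max = f_s / 2 = 55/2 kHz / 2 = 55/4 kHz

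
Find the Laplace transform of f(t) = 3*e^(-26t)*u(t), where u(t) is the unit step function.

Standard Laplace transform pair:
e^(-at)*u(t) <-> 1/(s+a)
With a = 26: L{3*e^(-26t)*u(t)} = 3/(s+26), ROC: Re(s) > -26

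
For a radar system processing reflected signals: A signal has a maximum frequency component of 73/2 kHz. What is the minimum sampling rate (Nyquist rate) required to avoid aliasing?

By the Nyquist-Shannon sampling theorem,
the minimum sampling rate (Nyquist rate) must be at least 2 * f_max.
Nyquist rate = 2 * 73/2 kHz = 73 kHz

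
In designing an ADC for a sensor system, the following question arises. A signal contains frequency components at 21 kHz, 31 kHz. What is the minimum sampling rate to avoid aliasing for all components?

The highest frequency component is f_max = 31 kHz.
Nyquist rate = 2 * f_max = 2 * 31 kHz = 62 kHz.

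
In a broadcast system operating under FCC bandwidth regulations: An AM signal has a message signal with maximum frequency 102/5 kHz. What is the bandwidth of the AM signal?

In AM (double-sideband), the bandwidth is twice the message frequency.
BW = 2 * f_m = 2 * 102/5 kHz = 204/5 kHz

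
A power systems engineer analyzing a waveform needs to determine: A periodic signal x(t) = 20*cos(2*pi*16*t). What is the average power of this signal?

Average power of A*cos(wt) is A^2/2.
P = 20^2 / 2 = 400/2 = 200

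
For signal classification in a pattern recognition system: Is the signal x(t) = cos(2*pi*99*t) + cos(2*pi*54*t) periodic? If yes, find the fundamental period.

f1 = 99 Hz, f2 = 54 Hz
Period T1 = 1/99, T2 = 1/54
Ratio T1/T2 = 54/99, which is rational.
The signal is periodic with fundamental period T = 1/GCD(99,54) = 1/9 s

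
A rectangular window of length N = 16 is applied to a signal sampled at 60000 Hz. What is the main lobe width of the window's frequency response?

For a rectangular window of length N,
the main lobe width in frequency is 2*f_s/N.
= 2*60000/16 = 7500 Hz
This determines the minimum frequency separation for resolving two sinusoids.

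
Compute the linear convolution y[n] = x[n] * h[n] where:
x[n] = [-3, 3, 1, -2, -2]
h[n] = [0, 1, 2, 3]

y[n] = sum_k x[k]*h[n-k]. Output length = len(x) + len(h) - 1 = 5 + 4 - 1 = 8.
y[0] = -3*0 = 0
y[1] = 3*0 + -3*1 = -3
y[2] = 1*0 + 3*1 + -3*2 = -3
y[3] = -2*0 + 1*1 + 3*2 + -3*3 = -2
y[4] = -2*0 + -2*1 + 1*2 + 3*3 = 9
y[5] = -2*1 + -2*2 + 1*3 = -3
y[6] = -2*2 + -2*3 = -10
y[7] = -2*3 = -6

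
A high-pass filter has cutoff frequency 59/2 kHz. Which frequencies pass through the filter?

A high-pass filter passes all frequencies above the cutoff frequency 59/2 kHz and attenuates lower frequencies.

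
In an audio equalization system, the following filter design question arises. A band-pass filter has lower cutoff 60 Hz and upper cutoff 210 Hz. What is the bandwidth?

Bandwidth = f_high - f_low
= 210 Hz - 60 Hz = 150 Hz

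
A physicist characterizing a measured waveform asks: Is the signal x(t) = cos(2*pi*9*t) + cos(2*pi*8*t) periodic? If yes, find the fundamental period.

f1 = 9 Hz, f2 = 8 Hz
Period T1 = 1/9, T2 = 1/8
Ratio T1/T2 = 8/9, which is rational.
The signal is periodic with fundamental period T = 1/GCD(9,8) = 1 s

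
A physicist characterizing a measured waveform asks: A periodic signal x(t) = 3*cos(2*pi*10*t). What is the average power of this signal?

Average power of A*cos(wt) is A^2/2.
P = 3^2 / 2 = 9/2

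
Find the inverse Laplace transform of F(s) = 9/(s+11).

Standard pair: k/(s+a) <-> k*e^(-at)*u(t)
With k=9, a=11: f(t) = 9*e^(-11t)*u(t)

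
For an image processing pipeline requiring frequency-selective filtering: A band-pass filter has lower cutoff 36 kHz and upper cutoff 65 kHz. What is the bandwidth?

Bandwidth = f_high - f_low
= 65 kHz - 36 kHz = 29 kHz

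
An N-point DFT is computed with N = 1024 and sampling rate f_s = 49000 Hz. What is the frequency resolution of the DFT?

DFT frequency resolution = f_s / N
= 49000 / 1024 = 6125/128 Hz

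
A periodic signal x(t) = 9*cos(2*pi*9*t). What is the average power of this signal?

Average power of A*cos(wt) is A^2/2.
P = 9^2 / 2 = 81/2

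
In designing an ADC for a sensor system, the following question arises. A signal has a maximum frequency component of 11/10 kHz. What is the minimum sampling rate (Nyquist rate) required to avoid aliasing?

By the Nyquist-Shannon sampling theorem,
the minimum sampling rate (Nyquist rate) must be at least 2 * f_max.
Nyquist rate = 2 * 11/10 kHz = 11/5 kHz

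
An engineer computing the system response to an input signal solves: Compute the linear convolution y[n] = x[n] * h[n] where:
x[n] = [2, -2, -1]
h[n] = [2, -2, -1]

y[n] = sum_k x[k]*h[n-k]. Output length = len(x) + len(h) - 1 = 3 + 3 - 1 = 5.
y[0] = 2*2 = 4
y[1] = -2*2 + 2*-2 = -8
y[2] = -1*2 + -2*-2 + 2*-1 = 0
y[3] = -1*-2 + -2*-1 = 4
y[4] = -1*-1 = 1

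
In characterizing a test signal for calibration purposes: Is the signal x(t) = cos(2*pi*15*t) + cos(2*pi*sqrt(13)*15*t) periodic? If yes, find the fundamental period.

f1 = 15 Hz, f2 = 15*sqrt(13) Hz
Ratio f2/f1 = sqrt(13), which is irrational.
Since the frequency ratio is irrational, no common period exists.
The signal is not periodic.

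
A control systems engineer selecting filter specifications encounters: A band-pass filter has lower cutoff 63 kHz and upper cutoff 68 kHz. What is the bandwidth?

Bandwidth = f_high - f_low
= 68 kHz - 63 kHz = 5 kHz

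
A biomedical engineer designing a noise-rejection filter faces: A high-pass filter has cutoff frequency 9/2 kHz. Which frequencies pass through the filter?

A high-pass filter passes all frequencies above the cutoff frequency 9/2 kHz and attenuates lower frequencies.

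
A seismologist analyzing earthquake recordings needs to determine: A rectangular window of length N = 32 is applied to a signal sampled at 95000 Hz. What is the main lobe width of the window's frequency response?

For a rectangular window of length N,
the main lobe width in frequency is 2*f_s/N.
= 2*95000/32 = 11875/2 Hz
This determines the minimum frequency separation for resolving two sinusoids.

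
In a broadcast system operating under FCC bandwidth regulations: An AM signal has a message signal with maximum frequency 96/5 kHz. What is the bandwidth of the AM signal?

In AM (double-sideband), the bandwidth is twice the message frequency.
BW = 2 * f_m = 2 * 96/5 kHz = 192/5 kHz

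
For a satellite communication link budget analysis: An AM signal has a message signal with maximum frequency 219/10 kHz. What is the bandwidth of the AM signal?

In AM (double-sideband), the bandwidth is twice the message frequency.
BW = 2 * f_m = 2 * 219/10 kHz = 219/5 kHz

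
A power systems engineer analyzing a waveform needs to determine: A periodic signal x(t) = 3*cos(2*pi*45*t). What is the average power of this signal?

Average power of A*cos(wt) is A^2/2.
P = 3^2 / 2 = 9/2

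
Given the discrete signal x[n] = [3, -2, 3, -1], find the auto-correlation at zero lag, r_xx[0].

The auto-correlation at zero lag r_xx[0] equals the signal energy.
r_xx[0] = sum of x[n]^2 = 3^2 + (-2)^2 + 3^2 + (-1)^2
= 9 + 4 + 9 + 1 = 23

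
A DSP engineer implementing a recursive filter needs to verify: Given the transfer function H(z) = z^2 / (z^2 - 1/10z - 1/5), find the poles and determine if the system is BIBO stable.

Poles are roots of the denominator: z^2 - 1/10z - 1/5 = 0.
Quadratic formula: z = [-(-1/10) +/- sqrt((-1/10)^2 - 4*(-1/5))] / 2
Discriminant = 1/100 + 4/5 = 81/100; sqrt = 9/10.
z = (1/10 +/- 9/10) / 2 => z = 1/2 or z = -2/5.
|p1| = 2/5, |p2| = 1/2.
For BIBO stability, all poles must lie inside the unit circle (|p| < 1).
System is STABLE since both |p| < 1.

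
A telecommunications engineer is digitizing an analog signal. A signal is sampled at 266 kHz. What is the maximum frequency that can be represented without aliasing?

The maximum frequency that can be represented without aliasing
is the Nyquist frequency: f_max = f_s / 2 = 266 kHz / 2 = 133 kHz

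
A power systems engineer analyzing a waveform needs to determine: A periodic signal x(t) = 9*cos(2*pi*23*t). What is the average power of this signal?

Average power of A*cos(wt) is A^2/2.
P = 9^2 / 2 = 81/2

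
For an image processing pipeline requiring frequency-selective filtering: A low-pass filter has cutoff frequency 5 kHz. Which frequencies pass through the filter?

A low-pass filter passes all frequencies below the cutoff frequency 5 kHz and attenuates higher frequencies.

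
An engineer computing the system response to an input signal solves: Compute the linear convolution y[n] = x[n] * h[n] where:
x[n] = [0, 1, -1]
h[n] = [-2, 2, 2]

y[n] = sum_k x[k]*h[n-k]. Output length = len(x) + len(h) - 1 = 3 + 3 - 1 = 5.
y[0] = 0*-2 = 0
y[1] = 1*-2 + 0*2 = -2
y[2] = -1*-2 + 1*2 + 0*2 = 4
y[3] = -1*2 + 1*2 = 0
y[4] = -1*2 = -2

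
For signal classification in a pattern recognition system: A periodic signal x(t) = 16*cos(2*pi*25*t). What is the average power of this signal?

Average power of A*cos(wt) is A^2/2.
P = 16^2 / 2 = 256/2 = 128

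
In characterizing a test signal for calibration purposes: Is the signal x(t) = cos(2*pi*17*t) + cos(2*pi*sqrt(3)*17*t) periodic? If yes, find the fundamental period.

f1 = 17 Hz, f2 = 17*sqrt(3) Hz
Ratio f2/f1 = sqrt(3), which is irrational.
Since the frequency ratio is irrational, no common period exists.
The signal is not periodic.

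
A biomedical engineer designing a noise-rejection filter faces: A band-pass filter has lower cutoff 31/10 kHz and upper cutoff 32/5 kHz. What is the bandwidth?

Bandwidth = f_high - f_low
= 32/5 kHz - 31/10 kHz = 33/10 kHz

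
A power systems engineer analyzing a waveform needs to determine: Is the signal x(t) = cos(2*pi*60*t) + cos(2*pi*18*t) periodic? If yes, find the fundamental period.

f1 = 60 Hz, f2 = 18 Hz
Period T1 = 1/60, T2 = 1/18
Ratio T1/T2 = 18/60, which is rational.
The signal is periodic with fundamental period T = 1/GCD(60,18) = 1/6 s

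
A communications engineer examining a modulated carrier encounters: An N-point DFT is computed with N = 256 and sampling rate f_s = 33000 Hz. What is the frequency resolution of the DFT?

DFT frequency resolution = f_s / N
= 33000 / 256 = 4125/32 Hz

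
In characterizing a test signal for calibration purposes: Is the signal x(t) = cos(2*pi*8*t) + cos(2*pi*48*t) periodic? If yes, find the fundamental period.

f1 = 8 Hz, f2 = 48 Hz
Period T1 = 1/8, T2 = 1/48
Ratio T1/T2 = 48/8, which is rational.
The signal is periodic with fundamental period T = 1/GCD(8,48) = 1/8 s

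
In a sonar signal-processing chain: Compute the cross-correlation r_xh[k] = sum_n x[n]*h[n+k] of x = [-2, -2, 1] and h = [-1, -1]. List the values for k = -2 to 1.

Both sequences indexed from 0 and zero outside their support.
Lags with overlap: k = -2 to 1.
  r_xh[-2] = x[2]*h[0] = -1
  r_xh[-1] = x[1]*h[0] + x[2]*h[1] = 1
  r_xh[0] = x[0]*h[0] + x[1]*h[1] = 4
  r_xh[1] = x[0]*h[1] = 2
r_xh = [-1, 1, 4, 2] (for k = -2, ..., 1)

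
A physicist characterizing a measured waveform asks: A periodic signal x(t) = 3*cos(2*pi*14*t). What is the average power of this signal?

Average power of A*cos(wt) is A^2/2.
P = 3^2 / 2 = 9/2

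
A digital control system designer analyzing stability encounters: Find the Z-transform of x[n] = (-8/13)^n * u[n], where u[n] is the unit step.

The Z-transform of a^n * u[n] is z/(z-a) for |z| > |a|.
Here a = -8/13, so X(z) = z/(z - (-8/13)) = 13z/(13z + 8)
ROC: |z| > 8/13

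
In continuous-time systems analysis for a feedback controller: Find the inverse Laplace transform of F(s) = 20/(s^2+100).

Standard pair: w/(s^2+w^2) <-> sin(wt)*u(t)
Recognize w^2 = 100, so w = 10; numerator 20 = 2*10.
f(t) = 2*sin(10t)*u(t)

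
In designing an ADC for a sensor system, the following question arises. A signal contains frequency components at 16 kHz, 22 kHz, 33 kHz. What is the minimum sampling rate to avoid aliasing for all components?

The highest frequency component is f_max = 33 kHz.
Nyquist rate = 2 * f_max = 2 * 33 kHz = 66 kHz.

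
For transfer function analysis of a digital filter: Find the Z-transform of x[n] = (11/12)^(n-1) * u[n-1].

Time-shifting property: if X(z) = Z{x[n]}, then Z{x[n-d]} = z^(-d) * X(z)
X(z) = z/(z - 11/12) for x[n] = (11/12)^n * u[n]
Z{x[n-1]} = z^(-1) * z/(z - 11/12) = 1/(z - 11/12)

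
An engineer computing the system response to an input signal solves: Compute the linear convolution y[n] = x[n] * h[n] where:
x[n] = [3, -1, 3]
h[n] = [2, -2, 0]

y[n] = sum_k x[k]*h[n-k]. Output length = len(x) + len(h) - 1 = 3 + 3 - 1 = 5.
y[0] = 3*2 = 6
y[1] = -1*2 + 3*-2 = -8
y[2] = 3*2 + -1*-2 + 3*0 = 8
y[3] = 3*-2 + -1*0 = -6
y[4] = 3*0 = 0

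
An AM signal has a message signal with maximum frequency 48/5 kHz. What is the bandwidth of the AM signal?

In AM (double-sideband), the bandwidth is twice the message frequency.
BW = 2 * f_m = 2 * 48/5 kHz = 96/5 kHz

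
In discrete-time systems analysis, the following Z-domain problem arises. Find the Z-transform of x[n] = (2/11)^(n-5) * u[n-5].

Time-shifting property: if X(z) = Z{x[n]}, then Z{x[n-d]} = z^(-d) * X(z)
X(z) = z/(z - 2/11) for x[n] = (2/11)^n * u[n]
Z{x[n-5]} = z^(-5) * z/(z - 2/11) = z^(-4)/(z - 2/11)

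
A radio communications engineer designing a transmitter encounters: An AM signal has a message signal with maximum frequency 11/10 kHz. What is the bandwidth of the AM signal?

In AM (double-sideband), the bandwidth is twice the message frequency.
BW = 2 * f_m = 2 * 11/10 kHz = 11/5 kHz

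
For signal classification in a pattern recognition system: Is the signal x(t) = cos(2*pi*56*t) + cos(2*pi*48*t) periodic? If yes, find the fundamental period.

f1 = 56 Hz, f2 = 48 Hz
Period T1 = 1/56, T2 = 1/48
Ratio T1/T2 = 48/56, which is rational.
The signal is periodic with fundamental period T = 1/GCD(56,48) = 1/8 s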